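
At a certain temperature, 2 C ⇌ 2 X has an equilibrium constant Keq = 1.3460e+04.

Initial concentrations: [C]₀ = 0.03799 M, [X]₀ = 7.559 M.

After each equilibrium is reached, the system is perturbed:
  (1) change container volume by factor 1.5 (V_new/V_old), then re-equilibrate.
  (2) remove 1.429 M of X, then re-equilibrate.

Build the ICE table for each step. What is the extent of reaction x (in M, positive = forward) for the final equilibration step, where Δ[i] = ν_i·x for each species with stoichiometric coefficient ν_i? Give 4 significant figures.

x = 0.006106 M

Q₀ = 3.9590e+04 vs Keq = 1.3460e+04 ⇒ Q>K, reverse
Step 1:
                   C          X
  Initial    0.03799      7.559
  Change     0.02693   -0.02693
  Equil      0.06492      7.532
  solve Keq expr → x = -0.01347; check Q = 1.3460e+04
Then change container volume by factor 1.5 (V_new/V_old).
Step 2:
                   C          X
  Initial    0.04328      5.021
  Change           0          0
  Equil      0.04328      5.021
  solve Keq expr → x = 0; check Q = 1.3460e+04
Then remove 1.429 M of X.
Step 3:
                   C          X
  Initial    0.04328      3.592
  Change    -0.01221    0.01221
  Equil      0.03107      3.605
  solve Keq expr → x = 0.006106; check Q = 1.3460e+04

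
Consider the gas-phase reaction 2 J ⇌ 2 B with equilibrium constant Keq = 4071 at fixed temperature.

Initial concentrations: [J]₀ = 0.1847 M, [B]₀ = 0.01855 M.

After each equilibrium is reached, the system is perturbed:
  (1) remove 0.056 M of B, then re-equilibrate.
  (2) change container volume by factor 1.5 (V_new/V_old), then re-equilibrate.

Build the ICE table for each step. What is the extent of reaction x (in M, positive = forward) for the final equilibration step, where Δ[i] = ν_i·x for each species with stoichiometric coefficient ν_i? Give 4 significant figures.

Q₀ = 0.01009 vs Keq = 4071 ⇒ Q<K, forward
Step 1:
                    J           B
  init         0.1847     0.01855
  Δ           -0.1816      0.1816
  eq         0.003136      0.2001
  solve Keq expr → x = 0.09078; check Q = 4071
Then remove 0.056 M of B.
Step 2:
                    J           B
  init       0.003136      0.1441
  Δ       -8.6414e-04  8.6414e-04
  eq         0.002272       0.145
  solve Keq expr → x = 4.3207e-04; check Q = 4071
Then change container volume by factor 1.5 (V_new/V_old).
Step 3:
                    J           B
  init       0.001515     0.09665
  Δ                 0           0
  eq         0.001515     0.09665
  solve Keq expr → x = 0; check Q = 4071

x = 0 M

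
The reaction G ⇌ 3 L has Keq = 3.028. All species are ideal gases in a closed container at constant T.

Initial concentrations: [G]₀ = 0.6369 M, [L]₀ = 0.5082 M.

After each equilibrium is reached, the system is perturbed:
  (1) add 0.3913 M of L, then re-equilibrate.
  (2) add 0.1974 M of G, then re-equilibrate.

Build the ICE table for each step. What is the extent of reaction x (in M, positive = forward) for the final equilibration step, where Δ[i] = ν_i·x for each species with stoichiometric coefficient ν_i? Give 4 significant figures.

x = 0.0357 M

Q₀ = 0.2061 vs Keq = 3.028 ⇒ Q<K, forward
Step 1:
                   G          L
  init        0.6369     0.5082
  Δ          -0.1973     0.5918
  eq          0.4396        1.1
  solve Keq expr → x = 0.1973; check Q = 3.028
Then add 0.3913 M of L.
Step 2:
                   G          L
  init        0.4396      1.491
  Δ           0.1036    -0.3109
  eq          0.5432       1.18
  solve Keq expr → x = -0.1036; check Q = 3.028
Then add 0.1974 M of G.
Step 3:
                   G          L
  init        0.7406       1.18
  Δ          -0.0357     0.1071
  eq          0.7049      1.288
  solve Keq expr → x = 0.0357; check Q = 3.028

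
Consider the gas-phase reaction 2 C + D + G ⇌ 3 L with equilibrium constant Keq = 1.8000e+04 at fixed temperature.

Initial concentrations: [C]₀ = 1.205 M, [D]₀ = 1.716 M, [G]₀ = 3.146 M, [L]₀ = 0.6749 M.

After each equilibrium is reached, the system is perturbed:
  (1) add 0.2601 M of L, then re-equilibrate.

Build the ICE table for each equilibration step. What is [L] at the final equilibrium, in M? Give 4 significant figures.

Q₀ = 0.03922 vs Keq = 1.8000e+04 ⇒ Q<K, forward
Step 1:
                    C           D           G           L
  I             1.205       1.716       3.146      0.6749
  C            -1.188      -0.594      -0.594       1.782
  E           0.01696       1.122       2.552       2.457
  solve Keq expr → x = 0.594; check Q = 1.8000e+04
Then add 0.2601 M of L.
Step 2:
                    C           D           G           L
  I           0.01696       1.122       2.552       2.717
  C          0.002703    0.001351    0.001351   -0.004054
  E           0.01967       1.123       2.553       2.713
  solve Keq expr → x = -0.001351; check Q = 1.8000e+04

[L]_eq = 2.713 M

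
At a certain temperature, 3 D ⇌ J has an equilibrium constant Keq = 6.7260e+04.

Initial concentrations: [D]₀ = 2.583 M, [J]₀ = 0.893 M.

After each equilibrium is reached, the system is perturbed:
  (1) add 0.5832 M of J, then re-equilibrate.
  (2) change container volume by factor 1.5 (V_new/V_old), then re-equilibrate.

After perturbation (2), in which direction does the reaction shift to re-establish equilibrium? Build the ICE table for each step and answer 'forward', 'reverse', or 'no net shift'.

Q₀ = 0.05182 vs Keq = 6.7260e+04 ⇒ Q<K, forward
Step 1:
                  D         J
  Initial     2.583     0.893
  Change     -2.553    0.8511
  Equil      0.0296     1.744
  solve Keq expr → x = 0.8511; check Q = 6.7260e+04
Then add 0.5832 M of J.
Step 2:
                  D         J
  Initial    0.0296     2.327
  Change   0.002983 -9.9425e-04
  Equil     0.03258     2.326
  solve Keq expr → x = -9.9425e-04; check Q = 6.7260e+04
Then change container volume by factor 1.5 (V_new/V_old).
Step 3:
                  D         J
  Initial   0.02172     1.551
  Change   0.006728 -0.002243
  Equil     0.02845     1.549
  solve Keq expr → x = -0.002243; check Q = 6.7260e+04

Direction: reverse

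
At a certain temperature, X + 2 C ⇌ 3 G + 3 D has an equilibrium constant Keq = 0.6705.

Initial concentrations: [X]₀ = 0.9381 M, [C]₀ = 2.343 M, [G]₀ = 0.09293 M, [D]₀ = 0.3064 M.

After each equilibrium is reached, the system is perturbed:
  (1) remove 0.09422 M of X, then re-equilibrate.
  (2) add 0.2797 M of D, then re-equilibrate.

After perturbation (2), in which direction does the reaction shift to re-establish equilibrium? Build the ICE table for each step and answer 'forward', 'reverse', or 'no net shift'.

Q₀ = 4.4827e-06 vs Keq = 0.6705 ⇒ Q<K, forward
Step 1:
                  X         C         G         D
  init       0.9381     2.343   0.09293    0.3064
  Δ         -0.2865    -0.573    0.8594    0.8594
  eq         0.6516      1.77    0.9524     1.166
  solve Keq expr → x = 0.2865; check Q = 0.6705
Then remove 0.09422 M of X.
Step 2:
                  X         C         G         D
  init       0.5574      1.77    0.9524     1.166
  Δ        0.007303   0.01461  -0.02191  -0.02191
  eq         0.5647     1.785    0.9305     1.144
  solve Keq expr → x = -0.007303; check Q = 0.6705
Then add 0.2797 M of D.
Step 3:
                  X         C         G         D
  init       0.5647     1.785    0.9305     1.424
  Δ         0.03174   0.06349  -0.09523  -0.09523
  eq         0.5964     1.848    0.8352     1.328
  solve Keq expr → x = -0.03174; check Q = 0.6705

Direction: reverse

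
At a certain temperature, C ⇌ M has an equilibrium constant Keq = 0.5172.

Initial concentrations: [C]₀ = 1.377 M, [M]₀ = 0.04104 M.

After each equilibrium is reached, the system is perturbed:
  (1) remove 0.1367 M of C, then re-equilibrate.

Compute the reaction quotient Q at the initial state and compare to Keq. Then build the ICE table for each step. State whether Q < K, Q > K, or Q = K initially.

Q₀ = 0.0298; Q < K (proceeds forward)

Q₀ = 0.0298 vs Keq = 0.5172 ⇒ Q<K, forward
Step 1:
                   C          M
  init         1.377    0.04104
  Δ          -0.4424     0.4424
  eq          0.9346     0.4834
  solve Keq expr → x = 0.4424; check Q = 0.5172
Then remove 0.1367 M of C.
Step 2:
                   C          M
  init        0.7979     0.4834
  Δ           0.0466    -0.0466
  eq          0.8445     0.4368
  solve Keq expr → x = -0.0466; check Q = 0.5172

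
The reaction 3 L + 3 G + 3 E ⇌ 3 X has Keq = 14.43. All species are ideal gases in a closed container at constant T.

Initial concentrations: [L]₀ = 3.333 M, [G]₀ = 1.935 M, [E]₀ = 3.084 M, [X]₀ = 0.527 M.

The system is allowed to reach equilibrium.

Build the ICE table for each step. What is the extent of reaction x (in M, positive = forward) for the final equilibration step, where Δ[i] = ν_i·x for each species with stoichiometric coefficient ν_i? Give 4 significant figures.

Q₀ = 1.8601e-05 vs Keq = 14.43 ⇒ Q<K, forward
Step 1:
                    L           G           E           X
  init          3.333       1.935       3.084       0.527
  Δ            -1.597      -1.597      -1.597       1.597
  eq            1.736       0.338       1.487       2.124
  solve Keq expr → x = 0.5323; check Q = 14.43

x = 0.5323 M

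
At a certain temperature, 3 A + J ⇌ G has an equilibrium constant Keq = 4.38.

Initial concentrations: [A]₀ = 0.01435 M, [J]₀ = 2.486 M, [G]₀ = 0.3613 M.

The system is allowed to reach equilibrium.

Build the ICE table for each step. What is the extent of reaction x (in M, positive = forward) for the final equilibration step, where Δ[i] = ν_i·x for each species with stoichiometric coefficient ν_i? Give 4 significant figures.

Q₀ = 4.9183e+04 vs Keq = 4.38 ⇒ Q>K, reverse
Step 1:
                   A          J          G
  Initial    0.01435      2.486     0.3613
  Change      0.2738    0.09126   -0.09126
  Equil       0.2881      2.577       0.27
  solve Keq expr → x = -0.09126; check Q = 4.38

x = -0.09126 M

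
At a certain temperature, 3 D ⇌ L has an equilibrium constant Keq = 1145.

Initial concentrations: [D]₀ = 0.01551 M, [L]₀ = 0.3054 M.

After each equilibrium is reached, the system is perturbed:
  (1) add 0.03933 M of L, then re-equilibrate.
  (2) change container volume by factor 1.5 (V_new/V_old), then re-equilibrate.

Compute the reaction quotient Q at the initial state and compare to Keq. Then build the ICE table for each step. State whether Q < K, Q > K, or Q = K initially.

Q₀ = 8.1853e+04; Q > K (proceeds reverse)

Q₀ = 8.1853e+04 vs Keq = 1145 ⇒ Q>K, reverse
Step 1:
                  D         L
  I         0.01551    0.3054
  C         0.04772  -0.01591
  E         0.06323    0.2895
  solve Keq expr → x = -0.01591; check Q = 1145
Then add 0.03933 M of L.
Step 2:
                  D         L
  I         0.06323    0.3288
  C        0.002683 -8.9434e-04
  E         0.06592    0.3279
  solve Keq expr → x = -8.9434e-04; check Q = 1145
Then change container volume by factor 1.5 (V_new/V_old).
Step 3:
                  D         L
  I         0.04394    0.2186
  C         0.01325 -0.004416
  E         0.05719    0.2142
  solve Keq expr → x = -0.004416; check Q = 1145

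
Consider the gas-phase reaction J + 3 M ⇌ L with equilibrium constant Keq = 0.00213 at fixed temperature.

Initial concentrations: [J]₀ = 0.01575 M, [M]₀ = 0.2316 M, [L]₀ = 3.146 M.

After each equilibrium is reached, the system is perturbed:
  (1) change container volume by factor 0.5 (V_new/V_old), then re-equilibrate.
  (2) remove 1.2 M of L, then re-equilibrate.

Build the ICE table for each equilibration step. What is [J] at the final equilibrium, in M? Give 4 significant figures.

[J]_eq = 2.506 M

Q₀ = 1.6079e+04 vs Keq = 0.00213 ⇒ Q>K, reverse
Step 1:
                  J         M         L
  init      0.01575    0.2316     3.146
  Δ           2.035     6.105    -2.035
  eq          2.051     6.336     1.111
  solve Keq expr → x = -2.035; check Q = 0.00213
Then change container volume by factor 0.5 (V_new/V_old).
Step 2:
                  J         M         L
  init        4.101     12.67     2.222
  Δ           -1.38    -4.139      1.38
  eq          2.722     8.533     3.602
  solve Keq expr → x = 1.38; check Q = 0.00213
Then remove 1.2 M of L.
Step 3:
                  J         M         L
  init        2.722     8.533     2.402
  Δ         -0.2157   -0.6472    0.2157
  eq          2.506     7.886     2.618
  solve Keq expr → x = 0.2157; check Q = 0.00213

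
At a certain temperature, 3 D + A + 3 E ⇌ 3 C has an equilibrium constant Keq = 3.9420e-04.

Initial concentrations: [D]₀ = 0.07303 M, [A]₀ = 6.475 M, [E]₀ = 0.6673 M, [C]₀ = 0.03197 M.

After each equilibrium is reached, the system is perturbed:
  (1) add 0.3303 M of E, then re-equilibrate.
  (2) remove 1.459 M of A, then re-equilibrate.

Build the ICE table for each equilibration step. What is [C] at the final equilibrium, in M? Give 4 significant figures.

Q₀ = 0.0436 vs Keq = 3.9420e-04 ⇒ Q>K, reverse
Step 1:
                    D           A           E           C
  Initial     0.07303       6.475      0.6673     0.03197
  Change      0.02292    0.007639     0.02292    -0.02292
  Equil       0.09595       6.483      0.6902    0.009054
  solve Keq expr → x = -0.007639; check Q = 3.9420e-04
Then add 0.3303 M of E.
Step 2:
                    D           A           E           C
  Initial     0.09595       6.483       1.021    0.009054
  Change     -0.00376   -0.001253    -0.00376     0.00376
  Equil       0.09219       6.481       1.017     0.01281
  solve Keq expr → x = 0.001253; check Q = 3.9420e-04
Then remove 1.459 M of A.
Step 3:
                    D           A           E           C
  Initial     0.09219       5.022       1.017     0.01281
  Change   9.1634e-04  3.0545e-04  9.1634e-04 -9.1634e-04
  Equil        0.0931       5.023       1.018      0.0119
  solve Keq expr → x = -3.0545e-04; check Q = 3.9420e-04

[C]_eq = 0.0119 M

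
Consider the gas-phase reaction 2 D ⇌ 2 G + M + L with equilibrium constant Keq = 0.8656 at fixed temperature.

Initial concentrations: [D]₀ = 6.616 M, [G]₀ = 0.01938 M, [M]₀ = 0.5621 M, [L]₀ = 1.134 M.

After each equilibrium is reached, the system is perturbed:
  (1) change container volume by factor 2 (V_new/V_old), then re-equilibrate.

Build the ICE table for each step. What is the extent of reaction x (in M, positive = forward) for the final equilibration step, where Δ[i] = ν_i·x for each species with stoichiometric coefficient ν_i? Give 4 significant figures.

Q₀ = 5.4694e-06 vs Keq = 0.8656 ⇒ Q<K, forward
Step 1:
                   D          G          M          L
  init         6.616    0.01938     0.5621      1.134
  Δ           -2.158      2.158      1.079      1.079
  eq           4.458      2.177      1.641      2.213
  solve Keq expr → x = 1.079; check Q = 0.8656
Then change container volume by factor 2 (V_new/V_old).
Step 2:
                   D          G          M          L
  init         2.229      1.088     0.8204      1.106
  Δ          -0.3941     0.3941     0.1971     0.1971
  eq           1.835      1.483      1.017      1.303
  solve Keq expr → x = 0.1971; check Q = 0.8656

x = 0.1971 M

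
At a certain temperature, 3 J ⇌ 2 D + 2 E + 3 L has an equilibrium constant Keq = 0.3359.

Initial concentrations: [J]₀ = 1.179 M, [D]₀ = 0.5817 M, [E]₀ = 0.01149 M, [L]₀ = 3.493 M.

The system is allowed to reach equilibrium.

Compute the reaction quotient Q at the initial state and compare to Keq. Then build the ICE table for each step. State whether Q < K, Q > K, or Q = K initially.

Q₀ = 0.001162; Q < K (proceeds forward)

Q₀ = 0.001162 vs Keq = 0.3359 ⇒ Q<K, forward
Step 1:
                  J         D         E         L
  I           1.179    0.5817   0.01149     3.493
  C         -0.1658    0.1105    0.1105    0.1658
  E           1.013    0.6922     0.122     3.659
  solve Keq expr → x = 0.05526; check Q = 0.3359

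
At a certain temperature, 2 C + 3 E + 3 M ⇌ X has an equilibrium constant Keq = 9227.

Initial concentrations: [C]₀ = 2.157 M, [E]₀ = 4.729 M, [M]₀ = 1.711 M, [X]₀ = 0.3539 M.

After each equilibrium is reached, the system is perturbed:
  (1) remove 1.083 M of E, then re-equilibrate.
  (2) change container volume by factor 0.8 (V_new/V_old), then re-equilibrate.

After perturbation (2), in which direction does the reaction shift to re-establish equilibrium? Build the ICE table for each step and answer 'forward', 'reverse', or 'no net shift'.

Q₀ = 1.4359e-04 vs Keq = 9227 ⇒ Q<K, forward
Step 1:
                    C           E           M           X
  init          2.157       4.729       1.711      0.3539
  Δ            -1.131      -1.696      -1.696      0.5653
  eq            1.026       3.033     0.01502      0.9192
  solve Keq expr → x = 0.5653; check Q = 9227
Then remove 1.083 M of E.
Step 2:
                    C           E           M           X
  init          1.026        1.95     0.01502      0.9192
  Δ          0.005427    0.008141    0.008141   -0.002714
  eq            1.032       1.958     0.02316      0.9165
  solve Keq expr → x = -0.002714; check Q = 9227
Then change container volume by factor 0.8 (V_new/V_old).
Step 3:
                    C           E           M           X
  init           1.29       2.448     0.02895       1.146
  Δ         -0.007721    -0.01158    -0.01158     0.00386
  eq            1.282       2.436     0.01737        1.15
  solve Keq expr → x = 0.00386; check Q = 9227

Direction: forward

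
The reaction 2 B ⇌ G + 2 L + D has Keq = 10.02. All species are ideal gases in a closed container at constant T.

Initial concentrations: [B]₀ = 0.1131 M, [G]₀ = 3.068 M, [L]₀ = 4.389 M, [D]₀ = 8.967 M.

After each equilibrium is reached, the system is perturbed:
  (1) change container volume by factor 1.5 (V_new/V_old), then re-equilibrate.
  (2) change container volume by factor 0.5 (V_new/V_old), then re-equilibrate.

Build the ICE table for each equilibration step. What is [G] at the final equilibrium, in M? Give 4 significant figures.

Q₀ = 4.1429e+04 vs Keq = 10.02 ⇒ Q>K, reverse
Step 1:
                    B           G           L           D
  init         0.1131       3.068       4.389       8.967
  Δ             2.354      -1.177      -2.354      -1.177
  eq            2.467       1.891       2.035        7.79
  solve Keq expr → x = -1.177; check Q = 10.02
Then change container volume by factor 1.5 (V_new/V_old).
Step 2:
                    B           G           L           D
  init          1.645       1.261       1.357       5.193
  Δ           -0.2578      0.1289      0.2578      0.1289
  eq            1.387        1.39       1.614       5.322
  solve Keq expr → x = 0.1289; check Q = 10.02
Then change container volume by factor 0.5 (V_new/V_old).
Step 3:
                    B           G           L           D
  init          2.774       2.779       3.229       10.64
  Δ            0.8705     -0.4353     -0.8705     -0.4353
  eq            3.644       2.344       2.358       10.21
  solve Keq expr → x = -0.4353; check Q = 10.02

[G]_eq = 2.344 M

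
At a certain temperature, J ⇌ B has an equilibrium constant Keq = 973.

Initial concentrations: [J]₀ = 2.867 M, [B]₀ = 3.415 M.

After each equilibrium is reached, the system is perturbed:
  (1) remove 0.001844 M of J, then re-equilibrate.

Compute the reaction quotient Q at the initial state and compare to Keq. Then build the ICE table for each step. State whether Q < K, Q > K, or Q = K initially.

Q₀ = 1.191; Q < K (proceeds forward)

Q₀ = 1.191 vs Keq = 973 ⇒ Q<K, forward
Step 1:
                  J         B
  I           2.867     3.415
  C          -2.861     2.861
  E         0.00645     6.276
  solve Keq expr → x = 2.861; check Q = 973
Then remove 0.001844 M of J.
Step 2:
                  J         B
  I        0.004606     6.276
  C        0.001842 -0.001842
  E        0.006448     6.274
  solve Keq expr → x = -0.001842; check Q = 973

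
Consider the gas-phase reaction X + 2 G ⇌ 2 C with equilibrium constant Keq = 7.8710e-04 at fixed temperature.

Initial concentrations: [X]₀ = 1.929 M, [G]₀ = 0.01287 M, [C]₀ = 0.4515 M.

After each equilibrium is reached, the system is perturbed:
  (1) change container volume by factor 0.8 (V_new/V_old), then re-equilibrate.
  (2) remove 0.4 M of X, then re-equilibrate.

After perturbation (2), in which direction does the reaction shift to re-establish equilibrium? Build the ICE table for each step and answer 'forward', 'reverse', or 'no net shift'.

Direction: reverse

Q₀ = 638 vs Keq = 7.8710e-04 ⇒ Q>K, reverse
Step 1:
                    X           G           C
  init          1.929     0.01287      0.4515
  Δ            0.2166      0.4332     -0.4332
  eq            2.146       0.446     0.01833
  solve Keq expr → x = -0.2166; check Q = 7.8710e-04
Then change container volume by factor 0.8 (V_new/V_old).
Step 2:
                    X           G           C
  init          2.682      0.5576     0.02291
  Δ          -0.00129    -0.00258     0.00258
  eq            2.681       0.555     0.02549
  solve Keq expr → x = 0.00129; check Q = 7.8710e-04
Then remove 0.4 M of X.
Step 3:
                    X           G           C
  init          2.281       0.555     0.02549
  Δ        9.4679e-04    0.001894   -0.001894
  eq            2.282      0.5569      0.0236
  solve Keq expr → x = -9.4679e-04; check Q = 7.8710e-04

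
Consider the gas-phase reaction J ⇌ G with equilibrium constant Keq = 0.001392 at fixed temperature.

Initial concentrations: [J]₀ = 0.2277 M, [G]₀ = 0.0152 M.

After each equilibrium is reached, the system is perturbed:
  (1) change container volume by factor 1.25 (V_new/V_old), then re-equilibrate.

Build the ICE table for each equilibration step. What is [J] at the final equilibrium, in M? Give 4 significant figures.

[J]_eq = 0.194 M

Q₀ = 0.06675 vs Keq = 0.001392 ⇒ Q>K, reverse
Step 1:
                   J          G
  I           0.2277     0.0152
  C          0.01486   -0.01486
  E           0.2426 3.3765e-04
  solve Keq expr → x = -0.01486; check Q = 0.001392
Then change container volume by factor 1.25 (V_new/V_old).
Step 2:
                   J          G
  I            0.194 2.7012e-04
  C                0          0
  E            0.194 2.7012e-04
  solve Keq expr → x = 0; check Q = 0.001392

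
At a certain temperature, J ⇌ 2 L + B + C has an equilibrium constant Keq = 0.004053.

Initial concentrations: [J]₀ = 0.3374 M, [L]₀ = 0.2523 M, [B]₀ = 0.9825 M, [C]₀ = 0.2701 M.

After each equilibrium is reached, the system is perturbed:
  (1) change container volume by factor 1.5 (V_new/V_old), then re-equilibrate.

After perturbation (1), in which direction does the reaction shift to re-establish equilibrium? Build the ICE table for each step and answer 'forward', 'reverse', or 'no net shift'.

Direction: forward

Q₀ = 0.05007 vs Keq = 0.004053 ⇒ Q>K, reverse
Step 1:
                    J           L           B           C
  init         0.3374      0.2523      0.9825      0.2701
  Δ           0.07712     -0.1542    -0.07712    -0.07712
  eq           0.4145     0.09806      0.9054       0.193
  solve Keq expr → x = -0.07712; check Q = 0.004053
Then change container volume by factor 1.5 (V_new/V_old).
Step 2:
                    J           L           B           C
  init         0.2763     0.06537      0.6036      0.1287
  Δ          -0.02019     0.04037     0.02019     0.02019
  eq           0.2562      0.1057      0.6238      0.1488
  solve Keq expr → x = 0.02019; check Q = 0.004053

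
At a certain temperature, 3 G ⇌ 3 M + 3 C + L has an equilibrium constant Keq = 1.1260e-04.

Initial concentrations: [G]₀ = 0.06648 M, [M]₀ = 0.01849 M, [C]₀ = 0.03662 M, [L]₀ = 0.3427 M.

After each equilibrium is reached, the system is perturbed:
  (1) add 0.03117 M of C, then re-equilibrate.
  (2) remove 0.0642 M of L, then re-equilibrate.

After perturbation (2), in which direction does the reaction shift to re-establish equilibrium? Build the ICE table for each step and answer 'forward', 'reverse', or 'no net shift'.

Direction: forward

Q₀ = 3.6208e-07 vs Keq = 1.1260e-04 ⇒ Q<K, forward
Step 1:
                   G          M          C          L
  I          0.06648    0.01849    0.03662     0.3427
  C         -0.02591    0.02591    0.02591   0.008637
  E          0.04057     0.0444    0.06253     0.3513
  solve Keq expr → x = 0.008637; check Q = 1.1260e-04
Then add 0.03117 M of C.
Step 2:
                   G          M          C          L
  I          0.04057     0.0444     0.0937     0.3513
  C         0.006897  -0.006897  -0.006897  -0.002299
  E          0.04747     0.0375     0.0868      0.349
  solve Keq expr → x = -0.002299; check Q = 1.1260e-04
Then remove 0.0642 M of L.
Step 3:
                   G          M          C          L
  I          0.04747     0.0375     0.0868     0.2848
  C         -0.00114    0.00114    0.00114 3.8004e-04
  E          0.04633    0.03864    0.08794     0.2852
  solve Keq expr → x = 3.8004e-04; check Q = 1.1260e-04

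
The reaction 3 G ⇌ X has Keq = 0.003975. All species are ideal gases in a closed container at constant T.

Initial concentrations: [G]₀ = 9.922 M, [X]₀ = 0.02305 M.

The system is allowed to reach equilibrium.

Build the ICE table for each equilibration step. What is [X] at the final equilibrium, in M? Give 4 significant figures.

Q₀ = 2.3598e-05 vs Keq = 0.003975 ⇒ Q<K, forward
Step 1:
                    G           X
  Initial       9.922     0.02305
  Change       -3.337       1.112
  Equil         6.585       1.135
  solve Keq expr → x = 1.112; check Q = 0.003975

[X]_eq = 1.135 M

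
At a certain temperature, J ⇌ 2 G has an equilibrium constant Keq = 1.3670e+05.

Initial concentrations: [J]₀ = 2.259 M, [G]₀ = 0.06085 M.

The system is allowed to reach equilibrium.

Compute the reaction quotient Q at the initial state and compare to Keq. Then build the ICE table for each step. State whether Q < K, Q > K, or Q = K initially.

Q₀ = 0.001639; Q < K (proceeds forward)

Q₀ = 0.001639 vs Keq = 1.3670e+05 ⇒ Q<K, forward
Step 1:
                  J         G
  I           2.259   0.06085
  C          -2.259     4.518
  E       1.5335e-04     4.579
  solve Keq expr → x = 2.259; check Q = 1.3670e+05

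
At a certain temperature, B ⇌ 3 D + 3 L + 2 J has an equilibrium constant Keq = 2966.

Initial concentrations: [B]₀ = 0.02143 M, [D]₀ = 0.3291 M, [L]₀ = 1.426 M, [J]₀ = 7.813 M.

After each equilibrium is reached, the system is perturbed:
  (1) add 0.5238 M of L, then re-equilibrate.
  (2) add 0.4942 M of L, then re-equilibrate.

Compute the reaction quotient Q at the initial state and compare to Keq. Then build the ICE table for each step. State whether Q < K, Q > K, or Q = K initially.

Q₀ = 294.4; Q < K (proceeds forward)

Q₀ = 294.4 vs Keq = 2966 ⇒ Q<K, forward
Step 1:
                    B           D           L           J
  Initial     0.02143      0.3291       1.426       7.813
  Change     -0.01768     0.05304     0.05304     0.03536
  Equil       0.00375      0.3821       1.479       7.848
  solve Keq expr → x = 0.01768; check Q = 2966
Then add 0.5238 M of L.
Step 2:
                    B           D           L           J
  Initial     0.00375      0.3821       2.003       7.848
  Change     0.004437    -0.01331    -0.01331   -0.008875
  Equil      0.008187      0.3688        1.99       7.839
  solve Keq expr → x = -0.004437; check Q = 2966
Then add 0.4942 M of L.
Step 3:
                    B           D           L           J
  Initial    0.008187      0.3688       2.484       7.839
  Change     0.005418    -0.01625    -0.01625    -0.01084
  Equil       0.01361      0.3526       2.467       7.829
  solve Keq expr → x = -0.005418; check Q = 2966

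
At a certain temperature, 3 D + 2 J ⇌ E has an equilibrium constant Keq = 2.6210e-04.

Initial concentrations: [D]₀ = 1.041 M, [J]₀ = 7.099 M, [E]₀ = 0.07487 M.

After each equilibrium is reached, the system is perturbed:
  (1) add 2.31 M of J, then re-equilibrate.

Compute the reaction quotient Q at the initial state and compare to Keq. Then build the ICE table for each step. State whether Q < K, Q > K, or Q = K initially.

Q₀ = 0.001317 vs Keq = 2.6210e-04 ⇒ Q>K, reverse
Step 1:
                  D         J         E
  I           1.041     7.099   0.07487
  C          0.1549    0.1032  -0.05162
  E           1.196     7.202   0.02325
  solve Keq expr → x = -0.05162; check Q = 2.6210e-04
Then add 2.31 M of J.
Step 2:
                  D         J         E
  I           1.196     9.512   0.02325
  C        -0.03961  -0.02641    0.0132
  E           1.156     9.486   0.03646
  solve Keq expr → x = 0.0132; check Q = 2.6210e-04

Q₀ = 0.001317; Q > K (proceeds reverse)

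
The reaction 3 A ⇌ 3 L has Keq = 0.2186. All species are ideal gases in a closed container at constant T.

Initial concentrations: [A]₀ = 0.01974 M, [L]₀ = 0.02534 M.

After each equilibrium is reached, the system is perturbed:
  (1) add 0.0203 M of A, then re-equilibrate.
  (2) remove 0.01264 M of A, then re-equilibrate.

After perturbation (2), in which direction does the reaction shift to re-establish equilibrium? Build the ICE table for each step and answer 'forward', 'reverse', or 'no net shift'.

Direction: reverse

Q₀ = 2.115 vs Keq = 0.2186 ⇒ Q>K, reverse
Step 1:
                   A          L
  Initial    0.01974    0.02534
  Change    0.008393  -0.008393
  Equil      0.02813    0.01695
  solve Keq expr → x = -0.002798; check Q = 0.2186
Then add 0.0203 M of A.
Step 2:
                   A          L
  Initial    0.04843    0.01695
  Change   -0.007631   0.007631
  Equil       0.0408    0.02458
  solve Keq expr → x = 0.002544; check Q = 0.2186
Then remove 0.01264 M of A.
Step 3:
                   A          L
  Initial    0.02816    0.02458
  Change    0.004752  -0.004752
  Equil      0.03291    0.01983
  solve Keq expr → x = -0.001584; check Q = 0.2186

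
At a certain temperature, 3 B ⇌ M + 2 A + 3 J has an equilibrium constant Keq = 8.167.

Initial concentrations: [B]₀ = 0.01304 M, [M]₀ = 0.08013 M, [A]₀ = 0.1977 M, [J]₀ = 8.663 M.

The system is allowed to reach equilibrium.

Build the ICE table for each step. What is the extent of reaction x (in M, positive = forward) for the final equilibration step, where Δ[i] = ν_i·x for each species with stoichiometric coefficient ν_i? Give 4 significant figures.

x = -0.06154 M

Q₀ = 9.1829e+05 vs Keq = 8.167 ⇒ Q>K, reverse
Step 1:
                  B         M         A         J
  I         0.01304   0.08013    0.1977     8.663
  C          0.1846  -0.06154   -0.1231   -0.1846
  E          0.1977   0.01859   0.07462     8.478
  solve Keq expr → x = -0.06154; check Q = 8.167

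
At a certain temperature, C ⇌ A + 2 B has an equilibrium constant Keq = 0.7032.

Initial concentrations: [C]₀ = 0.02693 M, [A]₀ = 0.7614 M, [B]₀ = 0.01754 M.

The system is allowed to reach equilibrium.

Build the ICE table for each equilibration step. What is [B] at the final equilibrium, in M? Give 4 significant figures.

[B]_eq = 0.06265 M

Q₀ = 0.008698 vs Keq = 0.7032 ⇒ Q<K, forward
Step 1:
                   C          A          B
  init       0.02693     0.7614    0.01754
  Δ         -0.02255    0.02255    0.04511
  eq        0.004376      0.784    0.06265
  solve Keq expr → x = 0.02255; check Q = 0.7032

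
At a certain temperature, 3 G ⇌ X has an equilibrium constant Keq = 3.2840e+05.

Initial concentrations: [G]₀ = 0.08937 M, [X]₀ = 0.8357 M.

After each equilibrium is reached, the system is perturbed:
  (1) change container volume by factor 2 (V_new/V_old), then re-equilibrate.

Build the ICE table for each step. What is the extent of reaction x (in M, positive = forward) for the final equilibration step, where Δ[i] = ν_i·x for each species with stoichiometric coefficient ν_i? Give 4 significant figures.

Q₀ = 1171 vs Keq = 3.2840e+05 ⇒ Q<K, forward
Step 1:
                  G         X
  Initial   0.08937    0.8357
  Change   -0.07558   0.02519
  Equil     0.01379    0.8609
  solve Keq expr → x = 0.02519; check Q = 3.2840e+05
Then change container volume by factor 2 (V_new/V_old).
Step 2:
                  G         X
  Initial  0.006894    0.4304
  Change   0.004038 -0.001346
  Equil     0.01093    0.4291
  solve Keq expr → x = -0.001346; check Q = 3.2840e+05

x = -0.001346 M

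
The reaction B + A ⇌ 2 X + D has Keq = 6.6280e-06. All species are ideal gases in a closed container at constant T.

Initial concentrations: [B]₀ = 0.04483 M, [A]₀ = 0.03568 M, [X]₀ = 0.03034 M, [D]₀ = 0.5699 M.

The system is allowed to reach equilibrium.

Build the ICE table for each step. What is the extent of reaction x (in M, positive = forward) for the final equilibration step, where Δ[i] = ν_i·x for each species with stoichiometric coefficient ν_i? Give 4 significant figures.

x = -0.01507 M

Q₀ = 0.328 vs Keq = 6.6280e-06 ⇒ Q>K, reverse
Step 1:
                  B         A         X         D
  init      0.04483   0.03568   0.03034    0.5699
  Δ         0.01507   0.01507  -0.03015  -0.01507
  eq         0.0599   0.05075 1.9058e-04    0.5548
  solve Keq expr → x = -0.01507; check Q = 6.6280e-06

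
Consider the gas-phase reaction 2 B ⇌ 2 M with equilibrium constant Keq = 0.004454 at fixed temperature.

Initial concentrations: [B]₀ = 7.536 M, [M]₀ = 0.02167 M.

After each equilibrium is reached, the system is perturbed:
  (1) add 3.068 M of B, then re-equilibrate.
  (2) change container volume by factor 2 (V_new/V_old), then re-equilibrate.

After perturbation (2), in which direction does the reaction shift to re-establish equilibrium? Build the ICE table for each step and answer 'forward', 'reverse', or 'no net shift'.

Q₀ = 8.2687e-06 vs Keq = 0.004454 ⇒ Q<K, forward
Step 1:
                  B         M
  Initial     7.536   0.02167
  Change    -0.4512    0.4512
  Equil       7.085    0.4728
  solve Keq expr → x = 0.2256; check Q = 0.004454
Then add 3.068 M of B.
Step 2:
                  B         M
  Initial     10.15    0.4728
  Change    -0.1919    0.1919
  Equil       9.961    0.6648
  solve Keq expr → x = 0.09597; check Q = 0.004454
Then change container volume by factor 2 (V_new/V_old).
Step 3:
                  B         M
  Initial      4.98    0.3324
  Change          0         0
  Equil        4.98    0.3324
  solve Keq expr → x = 0; check Q = 0.004454

Direction: no net shift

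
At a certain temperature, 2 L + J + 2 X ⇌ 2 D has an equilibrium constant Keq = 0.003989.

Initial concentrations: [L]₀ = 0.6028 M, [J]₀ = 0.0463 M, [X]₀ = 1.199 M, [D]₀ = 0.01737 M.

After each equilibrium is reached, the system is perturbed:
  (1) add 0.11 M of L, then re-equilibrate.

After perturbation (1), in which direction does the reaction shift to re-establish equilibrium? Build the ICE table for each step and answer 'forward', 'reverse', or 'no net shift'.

Direction: forward

Q₀ = 0.01247 vs Keq = 0.003989 ⇒ Q>K, reverse
Step 1:
                    L           J           X           D
  I            0.6028      0.0463       1.199     0.01737
  C          0.007004    0.003502    0.007004   -0.007004
  E            0.6098      0.0498       1.206     0.01037
  solve Keq expr → x = -0.003502; check Q = 0.003989
Then add 0.11 M of L.
Step 2:
                    L           J           X           D
  I            0.7198      0.0498       1.206     0.01037
  C         -0.001718 -8.5884e-04   -0.001718    0.001718
  E            0.7181     0.04894       1.204     0.01208
  solve Keq expr → x = 8.5884e-04; check Q = 0.003989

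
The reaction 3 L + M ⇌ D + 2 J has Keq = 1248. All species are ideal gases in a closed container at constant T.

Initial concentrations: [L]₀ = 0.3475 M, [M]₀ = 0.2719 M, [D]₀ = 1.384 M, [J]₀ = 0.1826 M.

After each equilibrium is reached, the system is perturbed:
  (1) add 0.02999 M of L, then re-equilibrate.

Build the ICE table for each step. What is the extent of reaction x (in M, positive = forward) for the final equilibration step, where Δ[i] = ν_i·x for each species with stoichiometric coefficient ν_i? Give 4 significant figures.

Q₀ = 4.044 vs Keq = 1248 ⇒ Q<K, forward
Step 1:
                    L           M           D           J
  init         0.3475      0.2719       1.384      0.1826
  Δ           -0.2553    -0.08509     0.08509      0.1702
  eq          0.09222      0.1868       1.469      0.3528
  solve Keq expr → x = 0.08509; check Q = 1248
Then add 0.02999 M of L.
Step 2:
                    L           M           D           J
  init         0.1222      0.1868       1.469      0.3528
  Δ           -0.0254   -0.008465    0.008465     0.01693
  eq          0.09681      0.1783       1.478      0.3697
  solve Keq expr → x = 0.008465; check Q = 1248

x = 0.008465 M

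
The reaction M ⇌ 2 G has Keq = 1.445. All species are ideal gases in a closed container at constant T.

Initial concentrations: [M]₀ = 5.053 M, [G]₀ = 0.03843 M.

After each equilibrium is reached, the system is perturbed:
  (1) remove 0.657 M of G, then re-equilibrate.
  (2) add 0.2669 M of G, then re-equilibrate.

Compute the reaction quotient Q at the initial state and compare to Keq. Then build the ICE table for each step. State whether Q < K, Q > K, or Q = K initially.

Q₀ = 2.9227e-04; Q < K (proceeds forward)

Q₀ = 2.9227e-04 vs Keq = 1.445 ⇒ Q<K, forward
Step 1:
                  M         G
  Initial     5.053   0.03843
  Change     -1.166     2.332
  Equil       3.887      2.37
  solve Keq expr → x = 1.166; check Q = 1.445
Then remove 0.657 M of G.
Step 2:
                  M         G
  Initial     3.887     1.713
  Change    -0.2843    0.5687
  Equil       3.603     2.282
  solve Keq expr → x = 0.2843; check Q = 1.445
Then add 0.2669 M of G.
Step 3:
                  M         G
  Initial     3.603     2.549
  Change     0.1153   -0.2307
  Equil       3.718     2.318
  solve Keq expr → x = -0.1153; check Q = 1.445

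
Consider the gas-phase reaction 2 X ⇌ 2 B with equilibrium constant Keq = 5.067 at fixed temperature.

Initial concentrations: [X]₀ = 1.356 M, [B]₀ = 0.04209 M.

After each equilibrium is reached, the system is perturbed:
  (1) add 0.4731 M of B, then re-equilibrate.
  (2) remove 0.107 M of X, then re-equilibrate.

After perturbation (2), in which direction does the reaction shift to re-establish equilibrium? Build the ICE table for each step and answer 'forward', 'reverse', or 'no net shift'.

Direction: reverse

Q₀ = 9.6347e-04 vs Keq = 5.067 ⇒ Q<K, forward
Step 1:
                   X          B
  Initial      1.356    0.04209
  Change      -0.926      0.926
  Equil         0.43      0.968
  solve Keq expr → x = 0.463; check Q = 5.067
Then add 0.4731 M of B.
Step 2:
                   X          B
  Initial       0.43      1.441
  Change      0.1455    -0.1455
  Equil       0.5756      1.296
  solve Keq expr → x = -0.07276; check Q = 5.067
Then remove 0.107 M of X.
Step 3:
                   X          B
  Initial     0.4686      1.296
  Change     0.07409   -0.07409
  Equil       0.5427      1.222
  solve Keq expr → x = -0.03704; check Q = 5.067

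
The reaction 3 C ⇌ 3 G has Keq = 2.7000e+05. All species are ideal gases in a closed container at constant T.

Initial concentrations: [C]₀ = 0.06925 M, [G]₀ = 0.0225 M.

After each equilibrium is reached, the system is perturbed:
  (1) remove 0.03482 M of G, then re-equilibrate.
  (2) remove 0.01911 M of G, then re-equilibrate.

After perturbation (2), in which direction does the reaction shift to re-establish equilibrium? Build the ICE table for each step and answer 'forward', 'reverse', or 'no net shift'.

Q₀ = 0.0343 vs Keq = 2.7000e+05 ⇒ Q<K, forward
Step 1:
                   C          G
  init       0.06925     0.0225
  Δ         -0.06785    0.06785
  eq        0.001398    0.09035
  solve Keq expr → x = 0.02262; check Q = 2.7000e+05
Then remove 0.03482 M of G.
Step 2:
                   C          G
  init      0.001398    0.05553
  Δ       -5.3053e-04 5.3053e-04
  eq      8.6740e-04    0.05606
  solve Keq expr → x = 1.7684e-04; check Q = 2.7000e+05
Then remove 0.01911 M of G.
Step 3:
                   C          G
  init    8.6740e-04    0.03695
  Δ       -2.9116e-04 2.9116e-04
  eq      5.7623e-04    0.03724
  solve Keq expr → x = 9.7055e-05; check Q = 2.7000e+05

Direction: forward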